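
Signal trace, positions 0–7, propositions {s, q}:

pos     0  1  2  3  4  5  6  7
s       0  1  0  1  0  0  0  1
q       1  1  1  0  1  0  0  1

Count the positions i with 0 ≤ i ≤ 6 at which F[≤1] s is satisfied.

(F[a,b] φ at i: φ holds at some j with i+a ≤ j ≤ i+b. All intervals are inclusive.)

Evaluate at each i in [0,6]:
  i=0: ✓ (witness j=1)
  i=1: ✓ (witness j=1)
  i=2: ✓ (witness j=3)
  i=3: ✓ (witness j=3)
  i=4: ✗ (none in [4,5])
  i=5: ✗ (none in [5,6])
  i=6: ✓ (witness j=7)
Positions where it holds: {0, 1, 2, 3, 6} → 5.

5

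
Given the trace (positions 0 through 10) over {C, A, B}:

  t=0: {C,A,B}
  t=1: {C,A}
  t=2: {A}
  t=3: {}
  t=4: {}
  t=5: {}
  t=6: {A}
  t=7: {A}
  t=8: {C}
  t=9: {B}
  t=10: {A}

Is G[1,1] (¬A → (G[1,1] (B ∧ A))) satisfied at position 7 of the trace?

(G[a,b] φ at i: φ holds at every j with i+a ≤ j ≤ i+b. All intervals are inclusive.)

Check (¬A → (G[1,1] (B ∧ A))) at every j in [8,8]:
  j=8: antecedent true; consequent fails at 9 → ✗
Fails at j=8 → formula fails.

No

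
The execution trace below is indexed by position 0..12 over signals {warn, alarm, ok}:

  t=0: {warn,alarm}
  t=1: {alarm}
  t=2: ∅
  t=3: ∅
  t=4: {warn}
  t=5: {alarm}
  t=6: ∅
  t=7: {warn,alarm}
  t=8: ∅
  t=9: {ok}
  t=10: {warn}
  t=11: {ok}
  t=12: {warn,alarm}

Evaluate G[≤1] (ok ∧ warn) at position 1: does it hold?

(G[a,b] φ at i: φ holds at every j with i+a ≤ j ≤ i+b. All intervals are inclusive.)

Check (ok ∧ warn) at every j in [1,2]:
  j=1: false
  j=2: false
Fails at j=1 → formula fails.

No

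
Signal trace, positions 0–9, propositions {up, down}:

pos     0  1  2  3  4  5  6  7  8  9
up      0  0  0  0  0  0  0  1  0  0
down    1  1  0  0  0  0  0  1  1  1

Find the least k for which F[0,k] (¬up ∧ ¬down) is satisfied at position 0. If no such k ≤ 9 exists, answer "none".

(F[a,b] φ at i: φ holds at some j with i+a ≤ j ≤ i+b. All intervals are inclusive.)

2

Scan j = 0,1,… for (¬up ∧ ¬down):
  j=0: fails
  j=1: fails
  j=2: holds
First hit at j=2, so smallest k = 2-0 = 2.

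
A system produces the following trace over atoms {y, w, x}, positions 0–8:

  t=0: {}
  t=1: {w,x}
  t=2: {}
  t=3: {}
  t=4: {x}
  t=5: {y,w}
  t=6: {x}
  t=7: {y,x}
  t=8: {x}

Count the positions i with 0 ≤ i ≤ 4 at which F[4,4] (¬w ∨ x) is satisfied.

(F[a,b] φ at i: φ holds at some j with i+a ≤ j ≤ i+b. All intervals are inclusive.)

4

Evaluate at each i in [0,4]:
  i=0: ✓ (witness j=4)
  i=1: ✗ (none in [5,5])
  i=2: ✓ (witness j=6)
  i=3: ✓ (witness j=7)
  i=4: ✓ (witness j=8)
Positions where it holds: {0, 2, 3, 4} → 4.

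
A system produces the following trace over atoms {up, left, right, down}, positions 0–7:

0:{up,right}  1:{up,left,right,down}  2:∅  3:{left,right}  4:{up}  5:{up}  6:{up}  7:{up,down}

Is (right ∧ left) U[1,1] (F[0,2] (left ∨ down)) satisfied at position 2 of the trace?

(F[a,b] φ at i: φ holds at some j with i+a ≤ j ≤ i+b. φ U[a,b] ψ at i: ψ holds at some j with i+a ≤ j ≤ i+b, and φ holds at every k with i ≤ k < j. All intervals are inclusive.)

False

Need some j in [3,3] with F[0,2] (left ∨ down), and (right ∧ left) at every k in [2,j-1].
  j=3: F[0,2] (left ∨ down) holds, but (right ∧ left) fails at k=2 → not this j.
No j in the window works → until fails.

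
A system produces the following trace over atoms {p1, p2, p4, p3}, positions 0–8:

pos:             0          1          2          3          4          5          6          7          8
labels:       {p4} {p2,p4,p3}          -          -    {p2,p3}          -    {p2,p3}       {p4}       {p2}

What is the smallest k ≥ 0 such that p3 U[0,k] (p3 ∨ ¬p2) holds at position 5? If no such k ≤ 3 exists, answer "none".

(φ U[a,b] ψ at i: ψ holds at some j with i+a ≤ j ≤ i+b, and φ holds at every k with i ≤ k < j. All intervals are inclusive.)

0

Need earliest j ≥ 5 with (p3 ∨ ¬p2), and p3 at every k in [5,j-1].
  j=5: rhs holds (empty prefix). k = 0.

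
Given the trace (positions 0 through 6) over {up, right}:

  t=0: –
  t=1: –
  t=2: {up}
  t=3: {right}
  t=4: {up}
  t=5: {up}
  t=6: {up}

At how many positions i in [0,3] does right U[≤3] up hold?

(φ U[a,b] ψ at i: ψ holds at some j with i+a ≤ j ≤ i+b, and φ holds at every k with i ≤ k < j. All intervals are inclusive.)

2

Evaluate at each i in [0,3]:
  i=0: ✗ (lhs fails at k=0 before rhs at j=2)
  i=1: ✗ (lhs fails at k=1 before rhs at j=2)
  i=2: ✓ (rhs at j=2)
  i=3: ✓ (rhs at j=4; lhs holds on [3,3])
Positions where it holds: {2, 3} → 2.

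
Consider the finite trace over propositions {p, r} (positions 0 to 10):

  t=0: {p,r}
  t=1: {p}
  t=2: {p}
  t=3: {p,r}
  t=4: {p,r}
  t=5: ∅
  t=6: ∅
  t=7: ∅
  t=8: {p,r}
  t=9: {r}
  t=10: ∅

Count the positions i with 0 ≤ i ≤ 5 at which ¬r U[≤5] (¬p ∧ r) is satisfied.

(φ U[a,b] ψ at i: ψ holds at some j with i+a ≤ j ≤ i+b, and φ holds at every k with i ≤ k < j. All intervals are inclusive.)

Evaluate at each i in [0,5]:
  i=0: ✗ (no rhs in [0,5])
  i=1: ✗ (no rhs in [1,6])
  i=2: ✗ (no rhs in [2,7])
  i=3: ✗ (no rhs in [3,8])
  i=4: ✗ (lhs fails at k=4 before rhs at j=9)
  i=5: ✗ (lhs fails at k=8 before rhs at j=9)
Positions where it holds: {} → 0.

0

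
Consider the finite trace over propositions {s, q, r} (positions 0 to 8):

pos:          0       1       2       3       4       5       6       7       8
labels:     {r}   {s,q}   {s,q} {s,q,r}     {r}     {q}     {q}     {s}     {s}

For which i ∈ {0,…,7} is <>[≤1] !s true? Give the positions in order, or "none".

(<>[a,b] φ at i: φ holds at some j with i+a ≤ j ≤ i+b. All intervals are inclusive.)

Evaluate at each i in [0,7]:
  i=0: ✓ (witness j=0)
  i=1: ✗ (none in [1,2])
  i=2: ✗ (none in [2,3])
  i=3: ✓ (witness j=4)
  i=4: ✓ (witness j=4)
  i=5: ✓ (witness j=5)
  i=6: ✓ (witness j=6)
  i=7: ✗ (none in [7,8])

0, 3, 4, 5, 6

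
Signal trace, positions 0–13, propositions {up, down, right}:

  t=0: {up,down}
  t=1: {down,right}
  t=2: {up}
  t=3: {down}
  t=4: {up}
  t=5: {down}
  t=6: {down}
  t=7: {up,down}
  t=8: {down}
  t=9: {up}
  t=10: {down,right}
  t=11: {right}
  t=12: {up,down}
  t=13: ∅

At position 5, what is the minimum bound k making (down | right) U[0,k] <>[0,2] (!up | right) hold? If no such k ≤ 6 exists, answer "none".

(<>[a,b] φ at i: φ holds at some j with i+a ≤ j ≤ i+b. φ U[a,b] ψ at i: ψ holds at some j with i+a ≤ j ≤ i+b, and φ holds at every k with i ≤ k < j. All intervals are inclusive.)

Need earliest j ≥ 5 with <>[0,2] (!up | right), and (down | right) at every k in [5,j-1].
  j=5: rhs holds (empty prefix). k = 0.

0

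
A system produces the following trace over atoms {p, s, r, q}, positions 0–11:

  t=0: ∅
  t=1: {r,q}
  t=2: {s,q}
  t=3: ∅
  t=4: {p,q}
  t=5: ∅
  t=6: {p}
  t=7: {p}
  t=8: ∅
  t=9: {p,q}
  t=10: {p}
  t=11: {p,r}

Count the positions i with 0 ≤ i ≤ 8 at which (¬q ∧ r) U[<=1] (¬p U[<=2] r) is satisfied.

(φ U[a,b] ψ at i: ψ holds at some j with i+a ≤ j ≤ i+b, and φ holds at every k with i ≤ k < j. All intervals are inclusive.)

2

Evaluate at each i in [0,8]:
  i=0: ✓ (rhs at j=0)
  i=1: ✓ (rhs at j=1)
  i=2: ✗ (no rhs in [2,3])
  i=3: ✗ (no rhs in [3,4])
  i=4: ✗ (no rhs in [4,5])
  i=5: ✗ (no rhs in [5,6])
  i=6: ✗ (no rhs in [6,7])
  i=7: ✗ (no rhs in [7,8])
  i=8: ✗ (no rhs in [8,9])
Positions where it holds: {0, 1} → 2.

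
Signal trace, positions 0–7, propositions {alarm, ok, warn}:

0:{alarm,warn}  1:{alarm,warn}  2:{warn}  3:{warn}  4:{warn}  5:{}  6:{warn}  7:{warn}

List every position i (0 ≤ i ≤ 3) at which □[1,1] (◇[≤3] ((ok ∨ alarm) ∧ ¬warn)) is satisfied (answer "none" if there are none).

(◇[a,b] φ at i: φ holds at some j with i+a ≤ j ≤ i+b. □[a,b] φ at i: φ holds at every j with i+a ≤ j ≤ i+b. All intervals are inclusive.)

none

Evaluate at each i in [0,3]:
  i=0: ✗ (fails at j=1)
  i=1: ✗ (fails at j=2)
  i=2: ✗ (fails at j=3)
  i=3: ✗ (fails at j=4)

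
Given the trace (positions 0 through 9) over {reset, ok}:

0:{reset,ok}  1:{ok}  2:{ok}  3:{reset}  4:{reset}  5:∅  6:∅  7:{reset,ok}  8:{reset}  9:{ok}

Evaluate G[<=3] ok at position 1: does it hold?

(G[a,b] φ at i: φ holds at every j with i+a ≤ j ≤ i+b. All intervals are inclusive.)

Check ok at every j in [1,4]:
  j=1: true
  j=2: true
  j=3: false
  j=4: false
Fails at j=3 → formula fails.

False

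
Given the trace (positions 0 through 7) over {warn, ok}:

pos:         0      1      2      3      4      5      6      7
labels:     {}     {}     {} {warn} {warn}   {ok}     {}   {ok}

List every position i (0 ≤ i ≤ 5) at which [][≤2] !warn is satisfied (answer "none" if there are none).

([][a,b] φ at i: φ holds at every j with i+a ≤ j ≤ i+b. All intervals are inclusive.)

0, 5

Evaluate at each i in [0,5]:
  i=0: ✓ (all of [0,2])
  i=1: ✗ (fails at j=3)
  i=2: ✗ (fails at j=3)
  i=3: ✗ (fails at j=3)
  i=4: ✗ (fails at j=4)
  i=5: ✓ (all of [5,7])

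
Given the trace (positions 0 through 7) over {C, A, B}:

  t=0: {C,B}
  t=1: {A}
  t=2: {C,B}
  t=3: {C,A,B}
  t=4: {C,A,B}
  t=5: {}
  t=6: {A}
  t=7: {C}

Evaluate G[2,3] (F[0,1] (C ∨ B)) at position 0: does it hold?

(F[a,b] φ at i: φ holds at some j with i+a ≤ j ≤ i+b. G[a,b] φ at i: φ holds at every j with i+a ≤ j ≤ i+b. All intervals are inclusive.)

Yes

Check F[0,1] (C ∨ B) at every j in [2,3]:
  j=2: holds (witness at 2)
  j=3: holds (witness at 3)
All positions satisfy it → formula holds.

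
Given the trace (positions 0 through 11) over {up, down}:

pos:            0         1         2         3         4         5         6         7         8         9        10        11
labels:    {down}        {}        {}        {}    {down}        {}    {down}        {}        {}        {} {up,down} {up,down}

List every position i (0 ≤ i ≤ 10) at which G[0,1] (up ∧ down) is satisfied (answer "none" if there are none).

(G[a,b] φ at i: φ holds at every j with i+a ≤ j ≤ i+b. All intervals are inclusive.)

Evaluate at each i in [0,10]:
  i=0: ✗ (fails at j=0)
  i=1: ✗ (fails at j=1)
  i=2: ✗ (fails at j=2)
  i=3: ✗ (fails at j=3)
  i=4: ✗ (fails at j=4)
  i=5: ✗ (fails at j=5)
  i=6: ✗ (fails at j=6)
  i=7: ✗ (fails at j=7)
  i=8: ✗ (fails at j=8)
  i=9: ✗ (fails at j=9)
  i=10: ✓ (all of [10,11])

10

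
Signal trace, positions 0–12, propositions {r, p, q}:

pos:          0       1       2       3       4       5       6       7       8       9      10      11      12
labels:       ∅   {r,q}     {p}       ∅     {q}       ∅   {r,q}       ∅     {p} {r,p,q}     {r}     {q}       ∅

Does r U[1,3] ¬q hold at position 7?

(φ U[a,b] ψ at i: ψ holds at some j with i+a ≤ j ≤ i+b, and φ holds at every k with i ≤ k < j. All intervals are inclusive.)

False

Need some j in [8,10] with ¬q, and r at every k in [7,j-1].
  j=8: ¬q holds, but r fails at k=7 → not this j.
  j=9: ¬q false.
  j=10: ¬q holds, but r fails at k=7 → not this j.
No j in the window works → until fails.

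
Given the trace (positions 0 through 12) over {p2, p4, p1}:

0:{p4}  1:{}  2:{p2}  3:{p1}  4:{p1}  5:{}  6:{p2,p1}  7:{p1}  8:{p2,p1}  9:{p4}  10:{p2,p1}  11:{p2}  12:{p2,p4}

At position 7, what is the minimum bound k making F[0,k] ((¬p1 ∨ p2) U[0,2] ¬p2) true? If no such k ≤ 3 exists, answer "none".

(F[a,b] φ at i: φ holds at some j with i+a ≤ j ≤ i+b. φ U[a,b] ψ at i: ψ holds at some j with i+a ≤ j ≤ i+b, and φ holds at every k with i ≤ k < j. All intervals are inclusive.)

0

Scan j = 7,8,… for ((¬p1 ∨ p2) U[0,2] ¬p2):
  j=7: holds
First hit at j=7, so smallest k = 7-7 = 0.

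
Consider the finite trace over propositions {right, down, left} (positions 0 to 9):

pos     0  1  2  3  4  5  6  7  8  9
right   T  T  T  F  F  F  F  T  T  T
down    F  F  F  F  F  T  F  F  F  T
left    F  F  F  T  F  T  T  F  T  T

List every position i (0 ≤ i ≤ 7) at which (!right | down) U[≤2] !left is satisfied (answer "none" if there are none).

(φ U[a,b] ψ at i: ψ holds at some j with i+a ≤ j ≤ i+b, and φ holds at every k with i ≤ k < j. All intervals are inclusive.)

Evaluate at each i in [0,7]:
  i=0: ✓ (rhs at j=0)
  i=1: ✓ (rhs at j=1)
  i=2: ✓ (rhs at j=2)
  i=3: ✓ (rhs at j=4; lhs holds on [3,3])
  i=4: ✓ (rhs at j=4)
  i=5: ✓ (rhs at j=7; lhs holds on [5,6])
  i=6: ✓ (rhs at j=7; lhs holds on [6,6])
  i=7: ✓ (rhs at j=7)

0, 1, 2, 3, 4, 5, 6, 7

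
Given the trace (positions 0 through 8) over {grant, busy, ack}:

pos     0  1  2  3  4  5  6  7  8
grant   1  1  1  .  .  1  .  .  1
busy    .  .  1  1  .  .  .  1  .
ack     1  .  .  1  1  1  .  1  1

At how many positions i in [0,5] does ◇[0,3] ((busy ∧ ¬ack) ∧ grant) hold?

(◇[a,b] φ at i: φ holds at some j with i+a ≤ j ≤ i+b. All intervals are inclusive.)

3

Evaluate at each i in [0,5]:
  i=0: ✓ (witness j=2)
  i=1: ✓ (witness j=2)
  i=2: ✓ (witness j=2)
  i=3: ✗ (none in [3,6])
  i=4: ✗ (none in [4,7])
  i=5: ✗ (none in [5,8])
Positions where it holds: {0, 1, 2} → 3.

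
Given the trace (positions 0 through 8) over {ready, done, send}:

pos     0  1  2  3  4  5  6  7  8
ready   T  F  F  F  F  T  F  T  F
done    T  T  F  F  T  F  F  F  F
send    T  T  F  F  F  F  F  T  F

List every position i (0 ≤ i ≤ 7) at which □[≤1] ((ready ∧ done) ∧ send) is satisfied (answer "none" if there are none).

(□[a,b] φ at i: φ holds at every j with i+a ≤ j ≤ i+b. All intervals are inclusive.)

Evaluate at each i in [0,7]:
  i=0: ✗ (fails at j=1)
  i=1: ✗ (fails at j=1)
  i=2: ✗ (fails at j=2)
  i=3: ✗ (fails at j=3)
  i=4: ✗ (fails at j=4)
  i=5: ✗ (fails at j=5)
  i=6: ✗ (fails at j=6)
  i=7: ✗ (fails at j=7)

none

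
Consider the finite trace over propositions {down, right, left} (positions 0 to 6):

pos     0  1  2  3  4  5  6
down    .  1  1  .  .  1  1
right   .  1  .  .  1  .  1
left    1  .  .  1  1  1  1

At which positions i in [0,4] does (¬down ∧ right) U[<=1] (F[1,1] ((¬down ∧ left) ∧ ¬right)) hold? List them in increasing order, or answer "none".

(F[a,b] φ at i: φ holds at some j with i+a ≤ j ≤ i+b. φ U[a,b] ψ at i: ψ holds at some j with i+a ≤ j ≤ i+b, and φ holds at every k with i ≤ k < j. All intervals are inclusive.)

2

Evaluate at each i in [0,4]:
  i=0: ✗ (no rhs in [0,1])
  i=1: ✗ (lhs fails at k=1 before rhs at j=2)
  i=2: ✓ (rhs at j=2)
  i=3: ✗ (no rhs in [3,4])
  i=4: ✗ (no rhs in [4,5])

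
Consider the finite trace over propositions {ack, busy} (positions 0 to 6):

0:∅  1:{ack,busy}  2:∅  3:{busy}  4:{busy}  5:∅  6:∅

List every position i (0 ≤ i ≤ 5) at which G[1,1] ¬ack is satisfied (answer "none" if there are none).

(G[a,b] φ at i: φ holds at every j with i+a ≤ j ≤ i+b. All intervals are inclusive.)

1, 2, 3, 4, 5

Evaluate at each i in [0,5]:
  i=0: ✗ (fails at j=1)
  i=1: ✓ (all of [2,2])
  i=2: ✓ (all of [3,3])
  i=3: ✓ (all of [4,4])
  i=4: ✓ (all of [5,5])
  i=5: ✓ (all of [6,6])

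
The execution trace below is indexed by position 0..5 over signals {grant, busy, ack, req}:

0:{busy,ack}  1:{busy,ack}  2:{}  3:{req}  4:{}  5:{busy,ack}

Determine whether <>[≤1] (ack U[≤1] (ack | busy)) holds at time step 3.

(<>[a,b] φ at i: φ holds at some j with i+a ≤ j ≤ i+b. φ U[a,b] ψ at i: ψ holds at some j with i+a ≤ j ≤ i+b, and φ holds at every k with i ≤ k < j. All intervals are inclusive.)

Check (ack U[≤1] (ack | busy)) at each j in [3,4]:
  j=3: fails
  j=4: fails
No position in the window satisfies it → formula fails.

No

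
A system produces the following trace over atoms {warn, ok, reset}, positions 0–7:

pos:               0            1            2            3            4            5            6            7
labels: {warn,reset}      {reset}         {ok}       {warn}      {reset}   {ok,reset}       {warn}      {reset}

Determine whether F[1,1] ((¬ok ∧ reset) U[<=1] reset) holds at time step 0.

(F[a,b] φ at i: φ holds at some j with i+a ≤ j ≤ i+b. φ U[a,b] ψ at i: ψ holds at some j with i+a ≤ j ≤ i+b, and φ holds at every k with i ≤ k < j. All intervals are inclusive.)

Check ((¬ok ∧ reset) U[<=1] reset) at each j in [1,1]:
  j=1: holds
Found at j=1 → formula holds.

Holds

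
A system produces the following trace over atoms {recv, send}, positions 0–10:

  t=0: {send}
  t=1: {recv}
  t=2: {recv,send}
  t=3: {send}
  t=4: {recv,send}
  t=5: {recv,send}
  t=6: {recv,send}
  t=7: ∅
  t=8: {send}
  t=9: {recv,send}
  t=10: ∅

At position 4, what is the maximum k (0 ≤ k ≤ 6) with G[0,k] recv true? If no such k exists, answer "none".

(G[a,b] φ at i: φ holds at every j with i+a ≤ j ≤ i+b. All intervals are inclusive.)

2

recv must hold from j=4 onward; find where it first fails.
  j=4: holds
  j=5: holds
  j=6: holds
  j=7: fails
Holds on [4,6], so largest k = 2.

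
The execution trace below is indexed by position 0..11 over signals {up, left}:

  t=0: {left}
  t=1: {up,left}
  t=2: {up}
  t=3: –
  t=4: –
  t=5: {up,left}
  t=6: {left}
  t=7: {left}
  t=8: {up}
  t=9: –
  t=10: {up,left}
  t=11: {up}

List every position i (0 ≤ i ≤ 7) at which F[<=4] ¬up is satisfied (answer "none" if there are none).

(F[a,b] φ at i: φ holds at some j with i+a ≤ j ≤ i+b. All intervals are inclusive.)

0, 1, 2, 3, 4, 5, 6, 7

Evaluate at each i in [0,7]:
  i=0: ✓ (witness j=0)
  i=1: ✓ (witness j=3)
  i=2: ✓ (witness j=3)
  i=3: ✓ (witness j=3)
  i=4: ✓ (witness j=4)
  i=5: ✓ (witness j=6)
  i=6: ✓ (witness j=6)
  i=7: ✓ (witness j=7)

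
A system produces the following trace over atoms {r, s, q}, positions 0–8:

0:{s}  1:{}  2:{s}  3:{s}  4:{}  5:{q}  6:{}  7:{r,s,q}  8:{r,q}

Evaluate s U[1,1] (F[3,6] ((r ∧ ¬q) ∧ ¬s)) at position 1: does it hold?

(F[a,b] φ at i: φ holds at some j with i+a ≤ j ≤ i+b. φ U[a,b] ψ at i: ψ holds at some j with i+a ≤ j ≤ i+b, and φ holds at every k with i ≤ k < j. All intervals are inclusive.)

Does not hold

Need some j in [2,2] with F[3,6] ((r ∧ ¬q) ∧ ¬s), and s at every k in [1,j-1].
  j=2: F[3,6] ((r ∧ ¬q) ∧ ¬s) — fails (none in [5,8]).
No j in the window works → until fails.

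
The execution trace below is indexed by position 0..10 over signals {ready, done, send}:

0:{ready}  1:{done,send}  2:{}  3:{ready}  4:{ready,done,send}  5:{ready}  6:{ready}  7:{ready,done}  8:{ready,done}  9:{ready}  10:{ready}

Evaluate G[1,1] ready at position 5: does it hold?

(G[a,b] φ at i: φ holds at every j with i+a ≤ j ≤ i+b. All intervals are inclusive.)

Check ready at every j in [6,6]:
  j=6: true
All positions satisfy it → formula holds.

True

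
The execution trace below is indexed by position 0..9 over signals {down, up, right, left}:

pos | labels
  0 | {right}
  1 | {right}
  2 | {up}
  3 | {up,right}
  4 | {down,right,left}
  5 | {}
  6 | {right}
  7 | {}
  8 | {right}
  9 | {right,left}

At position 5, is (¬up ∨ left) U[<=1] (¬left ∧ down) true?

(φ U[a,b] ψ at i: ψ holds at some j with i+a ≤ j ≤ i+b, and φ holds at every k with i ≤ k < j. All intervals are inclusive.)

Need some j in [5,6] with (¬left ∧ down), and (¬up ∨ left) at every k in [5,j-1].
  j=5: (¬left ∧ down) false.
  j=6: (¬left ∧ down) false.
No j in the window works → until fails.

Does not hold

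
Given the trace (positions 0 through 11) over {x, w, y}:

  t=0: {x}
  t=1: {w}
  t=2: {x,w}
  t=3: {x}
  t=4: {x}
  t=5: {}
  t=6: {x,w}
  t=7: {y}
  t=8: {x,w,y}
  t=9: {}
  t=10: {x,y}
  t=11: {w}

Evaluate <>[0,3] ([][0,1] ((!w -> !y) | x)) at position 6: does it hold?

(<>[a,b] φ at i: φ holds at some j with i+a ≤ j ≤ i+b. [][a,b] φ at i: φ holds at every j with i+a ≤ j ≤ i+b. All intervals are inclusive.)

Check [][0,1] ((!w -> !y) | x) at each j in [6,9]:
  j=6: fails at 7
  j=7: fails at 7
  j=8: holds on [8,9]
  j=9: holds on [9,10]
Found at j=8 → formula holds.

True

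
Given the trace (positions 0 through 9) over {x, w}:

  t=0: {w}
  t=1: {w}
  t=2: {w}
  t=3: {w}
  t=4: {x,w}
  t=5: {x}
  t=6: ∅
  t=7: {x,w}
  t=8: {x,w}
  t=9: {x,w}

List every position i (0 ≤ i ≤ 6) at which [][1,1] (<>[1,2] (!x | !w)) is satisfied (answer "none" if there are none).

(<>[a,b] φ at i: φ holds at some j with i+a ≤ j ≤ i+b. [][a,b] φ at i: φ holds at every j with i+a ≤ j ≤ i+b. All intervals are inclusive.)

0, 1, 2, 3, 4

Evaluate at each i in [0,6]:
  i=0: ✓ (all of [1,1])
  i=1: ✓ (all of [2,2])
  i=2: ✓ (all of [3,3])
  i=3: ✓ (all of [4,4])
  i=4: ✓ (all of [5,5])
  i=5: ✗ (fails at j=6)
  i=6: ✗ (fails at j=7)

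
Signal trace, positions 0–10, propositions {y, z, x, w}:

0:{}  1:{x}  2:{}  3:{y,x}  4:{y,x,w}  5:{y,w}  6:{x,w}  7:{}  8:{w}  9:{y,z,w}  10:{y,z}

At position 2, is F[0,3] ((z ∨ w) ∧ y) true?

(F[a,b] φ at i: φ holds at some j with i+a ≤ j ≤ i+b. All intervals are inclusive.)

Check ((z ∨ w) ∧ y) at each j in [2,5]:
  j=2: false
  j=3: false
  j=4: true
  j=5: true
Found at j=4 → formula holds.

True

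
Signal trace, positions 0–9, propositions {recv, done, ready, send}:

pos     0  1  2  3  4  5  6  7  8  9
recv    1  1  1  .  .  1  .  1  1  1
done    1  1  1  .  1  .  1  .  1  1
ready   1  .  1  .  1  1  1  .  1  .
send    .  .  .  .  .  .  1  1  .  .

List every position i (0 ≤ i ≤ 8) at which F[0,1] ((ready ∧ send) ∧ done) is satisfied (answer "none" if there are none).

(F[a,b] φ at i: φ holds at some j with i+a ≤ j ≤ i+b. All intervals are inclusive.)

5, 6

Evaluate at each i in [0,8]:
  i=0: ✗ (none in [0,1])
  i=1: ✗ (none in [1,2])
  i=2: ✗ (none in [2,3])
  i=3: ✗ (none in [3,4])
  i=4: ✗ (none in [4,5])
  i=5: ✓ (witness j=6)
  i=6: ✓ (witness j=6)
  i=7: ✗ (none in [7,8])
  i=8: ✗ (none in [8,9])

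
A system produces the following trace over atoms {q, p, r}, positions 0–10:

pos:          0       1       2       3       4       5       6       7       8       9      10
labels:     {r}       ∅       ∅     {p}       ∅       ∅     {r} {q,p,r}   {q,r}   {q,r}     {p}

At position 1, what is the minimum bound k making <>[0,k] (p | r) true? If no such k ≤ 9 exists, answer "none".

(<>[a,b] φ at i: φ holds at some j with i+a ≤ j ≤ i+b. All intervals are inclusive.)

2

Scan j = 1,2,… for (p | r):
  j=1: fails
  j=2: fails
  j=3: holds
First hit at j=3, so smallest k = 3-1 = 2.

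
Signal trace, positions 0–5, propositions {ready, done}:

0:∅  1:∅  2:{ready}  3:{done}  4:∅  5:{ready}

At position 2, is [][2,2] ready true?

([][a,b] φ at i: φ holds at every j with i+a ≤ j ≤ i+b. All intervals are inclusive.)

No

Check ready at every j in [4,4]:
  j=4: false
Fails at j=4 → formula fails.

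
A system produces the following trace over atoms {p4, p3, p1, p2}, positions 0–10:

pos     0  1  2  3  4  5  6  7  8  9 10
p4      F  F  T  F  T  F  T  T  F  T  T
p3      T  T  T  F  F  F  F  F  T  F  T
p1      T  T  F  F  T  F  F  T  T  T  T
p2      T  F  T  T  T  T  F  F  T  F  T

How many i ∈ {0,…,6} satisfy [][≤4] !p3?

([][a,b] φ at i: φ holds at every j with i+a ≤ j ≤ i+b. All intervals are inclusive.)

Evaluate at each i in [0,6]:
  i=0: ✗ (fails at j=0)
  i=1: ✗ (fails at j=1)
  i=2: ✗ (fails at j=2)
  i=3: ✓ (all of [3,7])
  i=4: ✗ (fails at j=8)
  i=5: ✗ (fails at j=8)
  i=6: ✗ (fails at j=8)
Positions where it holds: {3} → 1.

1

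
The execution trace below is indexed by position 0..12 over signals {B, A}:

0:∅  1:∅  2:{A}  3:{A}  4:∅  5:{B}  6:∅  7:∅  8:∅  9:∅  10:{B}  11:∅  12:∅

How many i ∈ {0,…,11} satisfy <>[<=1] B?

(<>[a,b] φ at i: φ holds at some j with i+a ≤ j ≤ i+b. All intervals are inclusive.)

Evaluate at each i in [0,11]:
  i=0: ✗ (none in [0,1])
  i=1: ✗ (none in [1,2])
  i=2: ✗ (none in [2,3])
  i=3: ✗ (none in [3,4])
  i=4: ✓ (witness j=5)
  i=5: ✓ (witness j=5)
  i=6: ✗ (none in [6,7])
  i=7: ✗ (none in [7,8])
  i=8: ✗ (none in [8,9])
  i=9: ✓ (witness j=10)
  i=10: ✓ (witness j=10)
  i=11: ✗ (none in [11,12])
Positions where it holds: {4, 5, 9, 10} → 4.

4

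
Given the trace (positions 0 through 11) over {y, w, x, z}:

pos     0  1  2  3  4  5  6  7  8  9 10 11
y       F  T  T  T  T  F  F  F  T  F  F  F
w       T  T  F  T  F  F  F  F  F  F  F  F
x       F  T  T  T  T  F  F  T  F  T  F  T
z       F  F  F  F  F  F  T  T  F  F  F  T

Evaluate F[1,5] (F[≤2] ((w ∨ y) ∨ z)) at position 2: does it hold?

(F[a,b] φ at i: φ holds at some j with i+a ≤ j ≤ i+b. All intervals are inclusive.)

Check F[≤2] ((w ∨ y) ∨ z) at each j in [3,7]:
  j=3: holds (witness at 3)
  j=4: holds (witness at 4)
  j=5: holds (witness at 6)
  j=6: holds (witness at 6)
  j=7: holds (witness at 7)
Found at j=3 → formula holds.

True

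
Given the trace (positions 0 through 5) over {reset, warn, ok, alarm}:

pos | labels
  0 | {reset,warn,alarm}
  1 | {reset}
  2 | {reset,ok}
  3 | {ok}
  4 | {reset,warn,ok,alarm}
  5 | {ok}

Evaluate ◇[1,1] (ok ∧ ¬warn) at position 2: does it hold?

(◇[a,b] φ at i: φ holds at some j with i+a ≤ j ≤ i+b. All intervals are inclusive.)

Check (ok ∧ ¬warn) at each j in [3,3]:
  j=3: true
Found at j=3 → formula holds.

Yes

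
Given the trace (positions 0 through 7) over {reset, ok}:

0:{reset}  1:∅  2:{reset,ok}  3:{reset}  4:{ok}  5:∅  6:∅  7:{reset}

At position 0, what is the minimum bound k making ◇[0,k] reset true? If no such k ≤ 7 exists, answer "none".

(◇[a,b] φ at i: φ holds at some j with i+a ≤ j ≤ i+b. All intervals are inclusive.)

0

Scan j = 0,1,… for reset:
  j=0: holds
First hit at j=0, so smallest k = 0-0 = 0.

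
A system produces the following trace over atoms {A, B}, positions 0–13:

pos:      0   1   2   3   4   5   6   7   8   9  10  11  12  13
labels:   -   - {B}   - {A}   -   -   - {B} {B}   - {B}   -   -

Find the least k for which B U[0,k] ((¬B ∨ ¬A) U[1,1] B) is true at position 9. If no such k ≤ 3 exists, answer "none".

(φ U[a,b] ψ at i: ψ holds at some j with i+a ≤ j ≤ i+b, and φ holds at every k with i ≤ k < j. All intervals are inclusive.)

Need earliest j ≥ 9 with ((¬B ∨ ¬A) U[1,1] B), and B at every k in [9,j-1].
  j=9: rhs fails.
  j=10: rhs holds; lhs holds on [9,9]. k = 1.

1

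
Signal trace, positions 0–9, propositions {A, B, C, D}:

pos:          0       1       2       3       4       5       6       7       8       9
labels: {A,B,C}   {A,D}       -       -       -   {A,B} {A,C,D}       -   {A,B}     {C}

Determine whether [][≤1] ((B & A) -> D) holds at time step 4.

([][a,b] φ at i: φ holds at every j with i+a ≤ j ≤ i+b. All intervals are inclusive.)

No

Check ((B & A) -> D) at every j in [4,5]:
  j=4: antecedent false → ✓
  j=5: antecedent true; consequent false → ✗
Fails at j=5 → formula fails.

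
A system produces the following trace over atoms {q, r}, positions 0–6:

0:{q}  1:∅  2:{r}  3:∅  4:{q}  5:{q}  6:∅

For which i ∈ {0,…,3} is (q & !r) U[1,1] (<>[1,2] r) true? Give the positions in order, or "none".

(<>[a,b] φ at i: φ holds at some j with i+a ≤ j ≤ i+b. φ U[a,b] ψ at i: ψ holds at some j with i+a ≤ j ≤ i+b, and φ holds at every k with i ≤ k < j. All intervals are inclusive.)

Evaluate at each i in [0,3]:
  i=0: ✓ (rhs at j=1; lhs holds on [0,0])
  i=1: ✗ (no rhs in [2,2])
  i=2: ✗ (no rhs in [3,3])
  i=3: ✗ (no rhs in [4,4])

0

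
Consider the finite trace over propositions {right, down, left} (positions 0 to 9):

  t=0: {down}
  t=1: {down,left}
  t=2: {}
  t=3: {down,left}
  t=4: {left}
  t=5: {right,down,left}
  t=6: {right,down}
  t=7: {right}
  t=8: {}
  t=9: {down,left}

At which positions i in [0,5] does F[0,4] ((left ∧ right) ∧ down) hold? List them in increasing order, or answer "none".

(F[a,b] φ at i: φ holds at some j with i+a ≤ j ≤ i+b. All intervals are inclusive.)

Evaluate at each i in [0,5]:
  i=0: ✗ (none in [0,4])
  i=1: ✓ (witness j=5)
  i=2: ✓ (witness j=5)
  i=3: ✓ (witness j=5)
  i=4: ✓ (witness j=5)
  i=5: ✓ (witness j=5)

1, 2, 3, 4, 5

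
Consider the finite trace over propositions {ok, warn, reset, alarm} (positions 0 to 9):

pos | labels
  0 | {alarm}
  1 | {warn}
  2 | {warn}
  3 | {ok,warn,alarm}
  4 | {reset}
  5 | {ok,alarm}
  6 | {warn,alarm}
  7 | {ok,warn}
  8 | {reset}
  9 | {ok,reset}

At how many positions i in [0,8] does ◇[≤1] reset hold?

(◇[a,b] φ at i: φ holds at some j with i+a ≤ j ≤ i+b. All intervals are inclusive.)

Evaluate at each i in [0,8]:
  i=0: ✗ (none in [0,1])
  i=1: ✗ (none in [1,2])
  i=2: ✗ (none in [2,3])
  i=3: ✓ (witness j=4)
  i=4: ✓ (witness j=4)
  i=5: ✗ (none in [5,6])
  i=6: ✗ (none in [6,7])
  i=7: ✓ (witness j=8)
  i=8: ✓ (witness j=8)
Positions where it holds: {3, 4, 7, 8} → 4.

4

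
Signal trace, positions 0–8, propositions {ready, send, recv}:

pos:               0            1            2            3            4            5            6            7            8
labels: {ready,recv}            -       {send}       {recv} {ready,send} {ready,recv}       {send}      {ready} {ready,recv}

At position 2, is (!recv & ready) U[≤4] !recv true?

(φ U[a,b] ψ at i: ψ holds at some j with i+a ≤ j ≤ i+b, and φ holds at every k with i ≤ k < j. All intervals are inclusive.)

Yes

Need some j in [2,6] with !recv, and (!recv & ready) at every k in [2,j-1].
  j=2: !recv holds; no prefix to check → satisfied.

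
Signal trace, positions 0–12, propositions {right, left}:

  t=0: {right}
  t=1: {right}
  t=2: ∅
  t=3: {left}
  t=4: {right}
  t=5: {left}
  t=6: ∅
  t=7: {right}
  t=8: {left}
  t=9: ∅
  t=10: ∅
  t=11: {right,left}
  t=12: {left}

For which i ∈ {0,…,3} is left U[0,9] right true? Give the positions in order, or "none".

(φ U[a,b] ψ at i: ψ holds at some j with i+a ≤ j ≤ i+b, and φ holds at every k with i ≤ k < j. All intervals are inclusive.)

Evaluate at each i in [0,3]:
  i=0: ✓ (rhs at j=0)
  i=1: ✓ (rhs at j=1)
  i=2: ✗ (lhs fails at k=2 before rhs at j=4)
  i=3: ✓ (rhs at j=4; lhs holds on [3,3])

0, 1, 3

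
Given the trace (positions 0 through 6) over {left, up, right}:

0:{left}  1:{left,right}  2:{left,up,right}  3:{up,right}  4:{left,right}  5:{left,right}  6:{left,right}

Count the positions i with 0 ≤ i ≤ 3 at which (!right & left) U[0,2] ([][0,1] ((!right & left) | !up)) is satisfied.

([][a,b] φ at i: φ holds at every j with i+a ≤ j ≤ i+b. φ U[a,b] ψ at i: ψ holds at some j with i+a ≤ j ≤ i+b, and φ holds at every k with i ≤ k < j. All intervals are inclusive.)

1

Evaluate at each i in [0,3]:
  i=0: ✓ (rhs at j=0)
  i=1: ✗ (no rhs in [1,3])
  i=2: ✗ (lhs fails at k=2 before rhs at j=4)
  i=3: ✗ (lhs fails at k=3 before rhs at j=4)
Positions where it holds: {0} → 1.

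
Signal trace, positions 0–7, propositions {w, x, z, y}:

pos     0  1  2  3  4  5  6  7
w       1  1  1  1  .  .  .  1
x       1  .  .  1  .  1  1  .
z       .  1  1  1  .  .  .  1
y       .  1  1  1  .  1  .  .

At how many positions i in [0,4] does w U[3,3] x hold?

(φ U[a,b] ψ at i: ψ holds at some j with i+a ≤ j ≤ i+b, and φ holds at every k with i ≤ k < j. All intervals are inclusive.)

1

Evaluate at each i in [0,4]:
  i=0: ✓ (rhs at j=3; lhs holds on [0,2])
  i=1: ✗ (no rhs in [4,4])
  i=2: ✗ (lhs fails at k=4 before rhs at j=5)
  i=3: ✗ (lhs fails at k=4 before rhs at j=6)
  i=4: ✗ (no rhs in [7,7])
Positions where it holds: {0} → 1.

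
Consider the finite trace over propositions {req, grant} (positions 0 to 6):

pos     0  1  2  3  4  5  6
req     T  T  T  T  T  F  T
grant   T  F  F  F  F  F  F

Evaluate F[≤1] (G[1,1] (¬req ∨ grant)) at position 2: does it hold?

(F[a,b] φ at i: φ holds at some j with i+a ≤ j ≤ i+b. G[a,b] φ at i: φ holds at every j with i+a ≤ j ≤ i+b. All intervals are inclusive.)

Check G[1,1] (¬req ∨ grant) at each j in [2,3]:
  j=2: fails at 3
  j=3: fails at 4
No position in the window satisfies it → formula fails.

Does not hold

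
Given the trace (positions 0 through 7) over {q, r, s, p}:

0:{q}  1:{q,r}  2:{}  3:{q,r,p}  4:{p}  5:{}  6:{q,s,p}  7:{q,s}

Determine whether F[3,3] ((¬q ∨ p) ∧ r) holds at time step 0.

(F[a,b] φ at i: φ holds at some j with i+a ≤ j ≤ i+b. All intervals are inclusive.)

True

Check ((¬q ∨ p) ∧ r) at each j in [3,3]:
  j=3: true
Found at j=3 → formula holds.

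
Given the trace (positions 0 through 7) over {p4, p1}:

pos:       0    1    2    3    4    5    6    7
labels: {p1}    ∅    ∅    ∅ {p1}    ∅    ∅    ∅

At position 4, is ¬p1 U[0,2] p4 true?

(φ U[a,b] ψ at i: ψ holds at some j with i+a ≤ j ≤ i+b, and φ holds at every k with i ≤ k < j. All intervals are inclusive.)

Need some j in [4,6] with p4, and ¬p1 at every k in [4,j-1].
  j=4: p4 false.
  j=5: p4 false.
  j=6: p4 false.
No j in the window works → until fails.

No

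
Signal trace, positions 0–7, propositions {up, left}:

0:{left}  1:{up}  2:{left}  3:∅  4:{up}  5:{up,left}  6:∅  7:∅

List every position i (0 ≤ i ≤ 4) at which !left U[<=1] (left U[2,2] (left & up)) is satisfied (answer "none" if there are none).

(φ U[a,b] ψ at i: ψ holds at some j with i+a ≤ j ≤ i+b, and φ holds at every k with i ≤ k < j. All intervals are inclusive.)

Evaluate at each i in [0,4]:
  i=0: ✗ (no rhs in [0,1])
  i=1: ✗ (no rhs in [1,2])
  i=2: ✗ (no rhs in [2,3])
  i=3: ✗ (no rhs in [3,4])
  i=4: ✗ (no rhs in [4,5])

none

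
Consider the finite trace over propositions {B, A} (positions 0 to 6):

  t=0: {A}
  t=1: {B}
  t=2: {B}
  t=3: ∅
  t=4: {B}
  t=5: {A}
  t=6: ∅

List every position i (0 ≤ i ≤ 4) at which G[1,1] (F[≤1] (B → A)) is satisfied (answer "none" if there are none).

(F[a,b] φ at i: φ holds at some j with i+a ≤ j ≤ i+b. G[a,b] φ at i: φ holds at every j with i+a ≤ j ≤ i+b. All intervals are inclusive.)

Evaluate at each i in [0,4]:
  i=0: ✗ (fails at j=1)
  i=1: ✓ (all of [2,2])
  i=2: ✓ (all of [3,3])
  i=3: ✓ (all of [4,4])
  i=4: ✓ (all of [5,5])

1, 2, 3, 4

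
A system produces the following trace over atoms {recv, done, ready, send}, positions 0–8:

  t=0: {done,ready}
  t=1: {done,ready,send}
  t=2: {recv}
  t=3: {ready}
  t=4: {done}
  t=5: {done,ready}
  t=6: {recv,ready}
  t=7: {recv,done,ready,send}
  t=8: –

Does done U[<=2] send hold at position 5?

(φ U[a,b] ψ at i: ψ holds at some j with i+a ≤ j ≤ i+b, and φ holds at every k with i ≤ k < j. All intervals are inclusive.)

Need some j in [5,7] with send, and done at every k in [5,j-1].
  j=5: send false.
  j=6: send false.
  j=7: send holds, but done fails at k=6 → not this j.
No j in the window works → until fails.

False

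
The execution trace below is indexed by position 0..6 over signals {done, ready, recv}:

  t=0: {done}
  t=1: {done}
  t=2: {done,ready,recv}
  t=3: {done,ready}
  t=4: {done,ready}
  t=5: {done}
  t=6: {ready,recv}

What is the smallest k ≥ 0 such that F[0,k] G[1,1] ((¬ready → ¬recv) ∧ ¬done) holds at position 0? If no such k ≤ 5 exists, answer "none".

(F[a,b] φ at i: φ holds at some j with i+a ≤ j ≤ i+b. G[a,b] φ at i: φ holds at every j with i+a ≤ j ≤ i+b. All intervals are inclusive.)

5

Scan j = 0,1,… for G[1,1] ((¬ready → ¬recv) ∧ ¬done):
  j=0: fails
  j=1: fails
  j=2: fails
  j=3: fails
  j=4: fails
  j=5: holds
First hit at j=5, so smallest k = 5-0 = 5.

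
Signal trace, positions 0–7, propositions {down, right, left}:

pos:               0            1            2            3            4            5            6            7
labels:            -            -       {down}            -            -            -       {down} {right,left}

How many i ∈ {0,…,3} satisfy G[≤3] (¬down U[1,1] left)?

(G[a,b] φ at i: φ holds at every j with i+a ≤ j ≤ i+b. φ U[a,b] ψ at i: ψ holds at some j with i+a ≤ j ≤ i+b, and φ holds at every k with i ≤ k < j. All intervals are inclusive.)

Evaluate at each i in [0,3]:
  i=0: ✗ (fails at j=0)
  i=1: ✗ (fails at j=1)
  i=2: ✗ (fails at j=2)
  i=3: ✗ (fails at j=3)
Positions where it holds: {} → 0.

0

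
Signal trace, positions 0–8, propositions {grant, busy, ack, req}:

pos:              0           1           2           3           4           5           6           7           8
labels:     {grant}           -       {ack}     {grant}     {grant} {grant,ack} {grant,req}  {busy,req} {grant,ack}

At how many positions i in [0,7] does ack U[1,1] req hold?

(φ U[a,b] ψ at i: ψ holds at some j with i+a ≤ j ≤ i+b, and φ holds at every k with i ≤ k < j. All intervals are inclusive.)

1

Evaluate at each i in [0,7]:
  i=0: ✗ (no rhs in [1,1])
  i=1: ✗ (no rhs in [2,2])
  i=2: ✗ (no rhs in [3,3])
  i=3: ✗ (no rhs in [4,4])
  i=4: ✗ (no rhs in [5,5])
  i=5: ✓ (rhs at j=6; lhs holds on [5,5])
  i=6: ✗ (lhs fails at k=6 before rhs at j=7)
  i=7: ✗ (no rhs in [8,8])
Positions where it holds: {5} → 1.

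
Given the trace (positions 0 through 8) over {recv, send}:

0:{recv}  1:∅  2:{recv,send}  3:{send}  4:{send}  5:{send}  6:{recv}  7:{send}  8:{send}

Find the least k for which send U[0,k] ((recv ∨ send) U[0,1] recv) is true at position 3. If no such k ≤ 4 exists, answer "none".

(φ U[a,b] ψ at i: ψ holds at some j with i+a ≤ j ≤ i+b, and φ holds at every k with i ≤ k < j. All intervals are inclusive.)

2

Need earliest j ≥ 3 with ((recv ∨ send) U[0,1] recv), and send at every k in [3,j-1].
  j=3: rhs fails.
  j=4: rhs fails.
  j=5: rhs holds; lhs holds on [3,4]. k = 2.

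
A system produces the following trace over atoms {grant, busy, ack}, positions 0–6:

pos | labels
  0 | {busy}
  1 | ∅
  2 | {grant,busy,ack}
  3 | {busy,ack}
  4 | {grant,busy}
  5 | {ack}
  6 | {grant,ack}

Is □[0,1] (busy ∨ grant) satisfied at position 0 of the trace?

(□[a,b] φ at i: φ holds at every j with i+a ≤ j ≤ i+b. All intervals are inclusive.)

Check (busy ∨ grant) at every j in [0,1]:
  j=0: true
  j=1: false
Fails at j=1 → formula fails.

No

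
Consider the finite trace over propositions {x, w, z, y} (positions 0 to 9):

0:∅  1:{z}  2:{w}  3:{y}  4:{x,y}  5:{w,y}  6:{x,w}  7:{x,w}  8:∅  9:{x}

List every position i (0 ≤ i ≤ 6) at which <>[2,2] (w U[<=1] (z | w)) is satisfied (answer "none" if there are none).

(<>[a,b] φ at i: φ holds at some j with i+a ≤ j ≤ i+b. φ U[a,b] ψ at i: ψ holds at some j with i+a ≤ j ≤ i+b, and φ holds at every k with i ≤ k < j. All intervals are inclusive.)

0, 3, 4, 5

Evaluate at each i in [0,6]:
  i=0: ✓ (witness j=2)
  i=1: ✗ (none in [3,3])
  i=2: ✗ (none in [4,4])
  i=3: ✓ (witness j=5)
  i=4: ✓ (witness j=6)
  i=5: ✓ (witness j=7)
  i=6: ✗ (none in [8,8])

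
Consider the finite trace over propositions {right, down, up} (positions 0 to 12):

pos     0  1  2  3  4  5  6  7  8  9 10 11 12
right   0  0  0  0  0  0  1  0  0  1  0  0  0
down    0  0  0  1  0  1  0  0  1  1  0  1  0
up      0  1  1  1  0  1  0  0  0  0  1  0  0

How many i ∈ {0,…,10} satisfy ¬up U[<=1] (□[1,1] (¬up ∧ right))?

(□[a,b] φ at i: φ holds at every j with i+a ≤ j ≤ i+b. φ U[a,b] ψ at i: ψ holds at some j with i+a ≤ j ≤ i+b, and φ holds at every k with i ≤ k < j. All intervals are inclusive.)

Evaluate at each i in [0,10]:
  i=0: ✗ (no rhs in [0,1])
  i=1: ✗ (no rhs in [1,2])
  i=2: ✗ (no rhs in [2,3])
  i=3: ✗ (no rhs in [3,4])
  i=4: ✓ (rhs at j=5; lhs holds on [4,4])
  i=5: ✓ (rhs at j=5)
  i=6: ✗ (no rhs in [6,7])
  i=7: ✓ (rhs at j=8; lhs holds on [7,7])
  i=8: ✓ (rhs at j=8)
  i=9: ✗ (no rhs in [9,10])
  i=10: ✗ (no rhs in [10,11])
Positions where it holds: {4, 5, 7, 8} → 4.

4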